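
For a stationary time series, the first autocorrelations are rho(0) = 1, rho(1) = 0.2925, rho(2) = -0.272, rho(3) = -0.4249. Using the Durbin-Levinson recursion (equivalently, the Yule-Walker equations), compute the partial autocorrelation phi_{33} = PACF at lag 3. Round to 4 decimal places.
\phi_{33} = -0.2580

The PACF at lag k is phi_{kk}, the last component of the solution
to the Yule-Walker system G_k phi = r_k where
  (G_k)_{ij} = rho(|i - j|), (r_k)_i = rho(i), i,j = 1..k.
Equivalently, Durbin-Levinson gives phi_{kk} iteratively:
  phi_{11} = rho(1)
  phi_{kk} = [rho(k) - sum_{j=1..k-1} phi_{k-1,j} rho(k-j)]
            / [1 - sum_{j=1..k-1} phi_{k-1,j} rho(j)],
  phi_{k,j} = phi_{k-1,j} - phi_{kk} phi_{k-1,k-j},  j = 1..k-1.
Step k = 1:
  phi_11 = rho(1) = 0.2925.
Step k = 2:
  phi_22 = [rho(2) - phi_11 rho(1)] / [1 - phi_11 rho(1)] = [-0.272 - (0.2925)(0.2925)] / [1 - (0.2925)(0.2925)]
         = -0.35755625 / 0.91444375 = -0.39101.
  Update: phi_21 = phi_11 - phi_22 phi_11 = 0.2925 - (-0.39101)(0.2925) = 0.40687.
Step k = 3:
  phi_33 = [rho(3) - phi_21 rho(2) - phi_22 rho(1)] / [1 - phi_21 rho(1) - phi_22 rho(2)]
    numerator   = -0.4249 - (0.40687)(-0.272) - (-0.39101)(0.2925) = -0.19986098
    denominator = 1 - (0.40687)(0.2925) - (-0.39101)(-0.272) = 0.77463584
  phi_33 = -0.19986098 / 0.77463584 = -0.258.
Therefore phi_{33} = -0.2580.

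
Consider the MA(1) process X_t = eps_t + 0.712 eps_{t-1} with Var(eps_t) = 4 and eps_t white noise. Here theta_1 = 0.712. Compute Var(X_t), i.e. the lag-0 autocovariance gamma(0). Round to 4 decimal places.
\gamma(0) = 6.0278

For an MA(q) process X_t = eps_t + sum_i theta_i eps_{t-i} with
Var(eps_t) = sigma^2, the variance is
  gamma(0) = sigma^2 * (1 + sum_i theta_i^2).
  sum_i theta_i^2 = (0.712)^2 = 0.506944.
  gamma(0) = 4 * (1 + 0.506944) = 4 * 1.506944 = 6.027776, which rounds to 6.0278.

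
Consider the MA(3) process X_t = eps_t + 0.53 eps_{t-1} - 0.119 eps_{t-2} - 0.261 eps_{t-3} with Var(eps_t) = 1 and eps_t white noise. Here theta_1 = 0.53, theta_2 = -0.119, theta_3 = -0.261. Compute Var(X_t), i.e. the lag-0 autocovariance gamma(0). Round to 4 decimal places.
\gamma(0) = 1.3632

For an MA(q) process X_t = eps_t + sum_i theta_i eps_{t-i} with
Var(eps_t) = sigma^2, the variance is
  gamma(0) = sigma^2 * (1 + sum_i theta_i^2).
  sum_i theta_i^2 = (0.53)^2 + (-0.119)^2 + (-0.261)^2 = 0.2809 + 0.014161 + 0.068121 = 0.363182.
  gamma(0) = 1 * (1 + 0.363182) = 1 * 1.363182 = 1.363182, which rounds to 1.3632.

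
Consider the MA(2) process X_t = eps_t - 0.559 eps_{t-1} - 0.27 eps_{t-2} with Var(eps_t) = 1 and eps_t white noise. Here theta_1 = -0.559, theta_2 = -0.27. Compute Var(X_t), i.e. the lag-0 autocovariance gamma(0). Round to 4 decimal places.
\gamma(0) = 1.3854

For an MA(q) process X_t = eps_t + sum_i theta_i eps_{t-i} with
Var(eps_t) = sigma^2, the variance is
  gamma(0) = sigma^2 * (1 + sum_i theta_i^2).
  sum_i theta_i^2 = (-0.559)^2 + (-0.27)^2 = 0.312481 + 0.0729 = 0.385381.
  gamma(0) = 1 * (1 + 0.385381) = 1 * 1.385381 = 1.385381, which rounds to 1.3854.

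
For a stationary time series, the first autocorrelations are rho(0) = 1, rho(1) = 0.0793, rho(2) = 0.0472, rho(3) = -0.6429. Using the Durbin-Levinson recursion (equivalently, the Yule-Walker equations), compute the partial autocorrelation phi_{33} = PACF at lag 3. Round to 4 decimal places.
\phi_{33} = -0.6550

The PACF at lag k is phi_{kk}, the last component of the solution
to the Yule-Walker system G_k phi = r_k where
  (G_k)_{ij} = rho(|i - j|), (r_k)_i = rho(i), i,j = 1..k.
Equivalently, Durbin-Levinson gives phi_{kk} iteratively:
  phi_{11} = rho(1)
  phi_{kk} = [rho(k) - sum_{j=1..k-1} phi_{k-1,j} rho(k-j)]
            / [1 - sum_{j=1..k-1} phi_{k-1,j} rho(j)],
  phi_{k,j} = phi_{k-1,j} - phi_{kk} phi_{k-1,k-j},  j = 1..k-1.
Step k = 1:
  phi_11 = rho(1) = 0.0793.
Step k = 2:
  phi_22 = [rho(2) - phi_11 rho(1)] / [1 - phi_11 rho(1)] = [0.0472 - (0.0793)(0.0793)] / [1 - (0.0793)(0.0793)]
         = 0.04091151 / 0.99371151 = 0.04117.
  Update: phi_21 = phi_11 - phi_22 phi_11 = 0.0793 - (0.04117)(0.0793) = 0.076035.
Step k = 3:
  phi_33 = [rho(3) - phi_21 rho(2) - phi_22 rho(1)] / [1 - phi_21 rho(1) - phi_22 rho(2)]
    numerator   = -0.6429 - (0.076035)(0.0472) - (0.04117)(0.0793) = -0.64975367
    denominator = 1 - (0.076035)(0.0793) - (0.04117)(0.0472) = 0.99202717
  phi_33 = -0.64975367 / 0.99202717 = -0.655.
Therefore phi_{33} = -0.6550.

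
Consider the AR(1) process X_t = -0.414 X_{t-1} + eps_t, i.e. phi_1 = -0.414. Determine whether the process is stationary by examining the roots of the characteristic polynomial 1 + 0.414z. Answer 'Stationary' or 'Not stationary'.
\text{Stationary}

The AR(p) characteristic polynomial is P(z) = 1 + 0.414z.
Stationarity requires all roots to lie outside the unit circle, i.e. |z| > 1 for every root.
This is linear in z: 1 + (0.414) z = 0  =>  z = -1/(0.414) = -2.415459,  |z| = 2.415459.
Moduli of all roots: 2.4155.
All moduli strictly greater than 1? Yes.
Verdict: Stationary.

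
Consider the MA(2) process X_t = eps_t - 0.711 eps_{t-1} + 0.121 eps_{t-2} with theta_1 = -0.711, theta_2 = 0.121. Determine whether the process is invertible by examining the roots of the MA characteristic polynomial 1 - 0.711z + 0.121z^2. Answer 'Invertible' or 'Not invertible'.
\text{Invertible}

The MA(q) characteristic polynomial is P(z) = 1 - 0.711z + 0.121z^2.
Invertibility requires all roots to lie outside the unit circle, i.e. |z| > 1 for every root.
Set 1 + (-0.711) z + (0.121) z^2 = 0, i.e. a z^2 + b z + c = 0 with a = 0.121, b = -0.711, c = 1.
Discriminant D = b^2 - 4ac = (-0.711)^2 - 4*(0.121)*1 = 0.505521 - (0.484) = 0.021521.
D >= 0, so the roots are real: z = (-b +/- sqrt(D)) / (2a) = (0.711 +/- 0.1467) / (0.242).
  z_1 = (0.711 + 0.1467) / (0.242) = 3.5442,   |z_1| = 3.5442.
  z_2 = (0.711 - 0.1467) / (0.242) = 2.3318,   |z_2| = 2.3318.
Moduli of all roots: 3.5442, 2.3318.
All moduli strictly greater than 1? Yes.
Verdict: Invertible.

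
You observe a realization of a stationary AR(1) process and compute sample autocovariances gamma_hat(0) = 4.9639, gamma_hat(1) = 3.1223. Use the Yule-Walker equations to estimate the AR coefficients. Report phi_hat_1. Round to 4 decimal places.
\hat\phi_{1} = 0.6290

The Yule-Walker equations for an AR(p) process read, in matrix form,
  Gamma_p phi = r_p,   with   (Gamma_p)_{ij} = gamma(|i - j|),
                       (r_p)_i = gamma(i),   i,j = 1..p.
Substitute the sample gammas (Toeplitz matrix and right-hand side of size 1):
  Gamma_p = [[4.9639]]
  r_p     = [3.1223]
With p = 1 this is the single equation gamma(0) phi_1 = gamma(1):
  phi_hat_1 = gamma(1) / gamma(0) = 3.1223 / 4.9639 = 0.6290.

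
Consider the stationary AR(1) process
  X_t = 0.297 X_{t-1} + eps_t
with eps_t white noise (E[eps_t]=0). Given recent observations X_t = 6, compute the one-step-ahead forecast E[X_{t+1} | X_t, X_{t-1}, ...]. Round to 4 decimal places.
E[X_{t+1} \mid \mathcal F_t] = 1.7820

For an AR(p) model X_t = c + sum_i phi_i X_{t-i} + eps_t, the
one-step-ahead conditional mean is
  E[X_{t+1} | X_t, ...] = c + sum_i phi_i X_{t+1-i}.
Substitute known values:
  E[X_{t+1} | ...] = (0.297) * (6)
                   = 1.7820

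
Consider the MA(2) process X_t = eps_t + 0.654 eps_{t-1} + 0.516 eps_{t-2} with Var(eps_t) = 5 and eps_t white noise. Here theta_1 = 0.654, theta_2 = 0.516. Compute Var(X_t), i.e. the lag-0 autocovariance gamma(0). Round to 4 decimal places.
\gamma(0) = 8.4699

For an MA(q) process X_t = eps_t + sum_i theta_i eps_{t-i} with
Var(eps_t) = sigma^2, the variance is
  gamma(0) = sigma^2 * (1 + sum_i theta_i^2).
  sum_i theta_i^2 = (0.654)^2 + (0.516)^2 = 0.427716 + 0.266256 = 0.693972.
  gamma(0) = 5 * (1 + 0.693972) = 5 * 1.693972 = 8.46986, which rounds to 8.4699.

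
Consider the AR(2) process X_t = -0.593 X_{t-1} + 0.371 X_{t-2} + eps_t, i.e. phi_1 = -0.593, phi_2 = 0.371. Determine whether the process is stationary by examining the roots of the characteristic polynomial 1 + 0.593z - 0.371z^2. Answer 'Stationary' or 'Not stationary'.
\text{Stationary}

The AR(p) characteristic polynomial is P(z) = 1 + 0.593z - 0.371z^2.
Stationarity requires all roots to lie outside the unit circle, i.e. |z| > 1 for every root.
Set 1 + (0.593) z + (-0.371) z^2 = 0, i.e. a z^2 + b z + c = 0 with a = -0.371, b = 0.593, c = 1.
Discriminant D = b^2 - 4ac = (0.593)^2 - 4*(-0.371)*1 = 0.351649 - (-1.484) = 1.835649.
D >= 0, so the roots are real: z = (-b +/- sqrt(D)) / (2a) = (-0.593 +/- 1.354861) / (-0.742).
  z_1 = (-0.593 + 1.354861) / (-0.742) = -1.0268,   |z_1| = 1.0268.
  z_2 = (-0.593 - 1.354861) / (-0.742) = 2.6251,   |z_2| = 2.6251.
Moduli of all roots: 1.0268, 2.6251.
All moduli strictly greater than 1? Yes.
Verdict: Stationary.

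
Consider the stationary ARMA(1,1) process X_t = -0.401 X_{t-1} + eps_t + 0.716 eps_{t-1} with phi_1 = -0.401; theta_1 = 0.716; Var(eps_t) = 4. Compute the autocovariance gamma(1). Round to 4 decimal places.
\gamma(1) = 1.0703

Multiply the model equation by X_{t-k} and take expectations. With theta_0 = psi_0 = 1 and psi_j the MA(infinity) weights, this gives
  gamma(k) - sum_i phi_i gamma(k-i) = c_k,
  c_k = sigma^2 * sum_{j=k..q} theta_j psi_{j-k}   (c_k = 0 for k > q),
using gamma(-m) = gamma(m).
psi-weights needed (psi_j = theta_j + sum_i phi_i psi_{j-i}):
  psi_1 = theta_1 + phi_1 = 0.716 + (-0.401) = 0.315
Right-hand sides:
  c_0 = sigma^2 (1 + theta_1 psi_1) = 4 * (1 + (0.716)(0.315)) = 4 * 1.22554 = 4.90216
  c_1 = sigma^2 theta_1 = 4 * (0.716) = 2.864
  c_2 = 0
Equations for k = 0 and k = 1 (AR order 1):
  gamma(0) = phi_1 gamma(1) + c_0
  gamma(1) = phi_1 gamma(0) + c_1
Substituting the second into the first: gamma(0) (1 - phi_1^2) = c_0 + phi_1 c_1, so
  gamma(0) = (c_0 + phi_1 c_1) / (1 - phi_1^2) = (4.90216 + (-0.401)(2.864)) / (1 - (-0.401)^2) = 3.753696 / 0.839199 = 4.472951.
  gamma(1) = phi_1 gamma(0) + c_1 = (-0.401)(4.472951) + (2.864) = 1.070347.
Therefore gamma(1) = 1.0703 (to 4 decimal places).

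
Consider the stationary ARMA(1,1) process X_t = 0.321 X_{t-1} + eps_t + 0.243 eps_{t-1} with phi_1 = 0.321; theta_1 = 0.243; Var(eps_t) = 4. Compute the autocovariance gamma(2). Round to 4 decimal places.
\gamma(2) = 0.8703

Multiply the model equation by X_{t-k} and take expectations. With theta_0 = psi_0 = 1 and psi_j the MA(infinity) weights, this gives
  gamma(k) - sum_i phi_i gamma(k-i) = c_k,
  c_k = sigma^2 * sum_{j=k..q} theta_j psi_{j-k}   (c_k = 0 for k > q),
using gamma(-m) = gamma(m).
psi-weights needed (psi_j = theta_j + sum_i phi_i psi_{j-i}):
  psi_1 = theta_1 + phi_1 = 0.243 + (0.321) = 0.564
Right-hand sides:
  c_0 = sigma^2 (1 + theta_1 psi_1) = 4 * (1 + (0.243)(0.564)) = 4 * 1.137052 = 4.548208
  c_1 = sigma^2 theta_1 = 4 * (0.243) = 0.972
  c_2 = 0
Equations for k = 0 and k = 1 (AR order 1):
  gamma(0) = phi_1 gamma(1) + c_0
  gamma(1) = phi_1 gamma(0) + c_1
Substituting the second into the first: gamma(0) (1 - phi_1^2) = c_0 + phi_1 c_1, so
  gamma(0) = (c_0 + phi_1 c_1) / (1 - phi_1^2) = (4.548208 + (0.321)(0.972)) / (1 - (0.321)^2) = 4.86022 / 0.896959 = 5.418553.
  gamma(1) = phi_1 gamma(0) + c_1 = (0.321)(5.418553) + (0.972) = 2.711356.
For k = 2 (> q): gamma(2) = phi_1 gamma(1) = (0.321)(2.711356) = 0.870345.
Therefore gamma(2) = 0.8703 (to 4 decimal places).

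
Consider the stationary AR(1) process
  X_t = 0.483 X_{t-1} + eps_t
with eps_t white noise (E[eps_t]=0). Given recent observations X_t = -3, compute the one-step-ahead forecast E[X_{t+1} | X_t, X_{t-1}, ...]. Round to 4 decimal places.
E[X_{t+1} \mid \mathcal F_t] = -1.4490

For an AR(p) model X_t = c + sum_i phi_i X_{t-i} + eps_t, the
one-step-ahead conditional mean is
  E[X_{t+1} | X_t, ...] = c + sum_i phi_i X_{t+1-i}.
Substitute known values:
  E[X_{t+1} | ...] = (0.483) * (-3)
                   = -1.4490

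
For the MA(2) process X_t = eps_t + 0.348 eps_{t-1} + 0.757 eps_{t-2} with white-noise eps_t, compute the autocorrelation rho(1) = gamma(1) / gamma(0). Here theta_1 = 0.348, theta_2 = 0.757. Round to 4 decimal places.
\rho(1) = 0.3609

For an MA(q) process with theta_0 = 1, the autocovariance is
  gamma(k) = sigma^2 * sum_{i=0..q-k} theta_i * theta_{i+k},
and rho(k) = gamma(k) / gamma(0). Sigma^2 cancels.
  numerator   = (1)*(0.348) + (0.348)*(0.757) = 0.611436.
  denominator = (1)^2 + (0.348)^2 + (0.757)^2 = 1.694153.
  rho(1) = 0.611436 / 1.694153 = 0.3609.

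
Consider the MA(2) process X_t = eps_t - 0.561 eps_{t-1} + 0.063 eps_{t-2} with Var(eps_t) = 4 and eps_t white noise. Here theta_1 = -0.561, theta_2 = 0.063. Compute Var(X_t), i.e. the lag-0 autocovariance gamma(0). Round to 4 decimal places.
\gamma(0) = 5.2748

For an MA(q) process X_t = eps_t + sum_i theta_i eps_{t-i} with
Var(eps_t) = sigma^2, the variance is
  gamma(0) = sigma^2 * (1 + sum_i theta_i^2).
  sum_i theta_i^2 = (-0.561)^2 + (0.063)^2 = 0.314721 + 0.003969 = 0.31869.
  gamma(0) = 4 * (1 + 0.31869) = 4 * 1.31869 = 5.27476, which rounds to 5.2748.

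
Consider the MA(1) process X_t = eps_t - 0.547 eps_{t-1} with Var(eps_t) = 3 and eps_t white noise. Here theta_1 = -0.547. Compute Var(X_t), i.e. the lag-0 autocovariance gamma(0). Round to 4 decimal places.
\gamma(0) = 3.8976

For an MA(q) process X_t = eps_t + sum_i theta_i eps_{t-i} with
Var(eps_t) = sigma^2, the variance is
  gamma(0) = sigma^2 * (1 + sum_i theta_i^2).
  sum_i theta_i^2 = (-0.547)^2 = 0.299209.
  gamma(0) = 3 * (1 + 0.299209) = 3 * 1.299209 = 3.897627, which rounds to 3.8976.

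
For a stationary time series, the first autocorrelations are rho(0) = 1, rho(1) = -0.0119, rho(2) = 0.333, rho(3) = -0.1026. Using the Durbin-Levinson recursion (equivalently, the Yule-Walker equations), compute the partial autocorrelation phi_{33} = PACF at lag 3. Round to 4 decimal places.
\phi_{33} = -0.1080

The PACF at lag k is phi_{kk}, the last component of the solution
to the Yule-Walker system G_k phi = r_k where
  (G_k)_{ij} = rho(|i - j|), (r_k)_i = rho(i), i,j = 1..k.
Equivalently, Durbin-Levinson gives phi_{kk} iteratively:
  phi_{11} = rho(1)
  phi_{kk} = [rho(k) - sum_{j=1..k-1} phi_{k-1,j} rho(k-j)]
            / [1 - sum_{j=1..k-1} phi_{k-1,j} rho(j)],
  phi_{k,j} = phi_{k-1,j} - phi_{kk} phi_{k-1,k-j},  j = 1..k-1.
Step k = 1:
  phi_11 = rho(1) = -0.0119.
Step k = 2:
  phi_22 = [rho(2) - phi_11 rho(1)] / [1 - phi_11 rho(1)] = [0.333 - (-0.0119)(-0.0119)] / [1 - (-0.0119)(-0.0119)]
         = 0.33285839 / 0.99985839 = 0.332906.
  Update: phi_21 = phi_11 - phi_22 phi_11 = -0.0119 - (0.332906)(-0.0119) = -0.007938.
Step k = 3:
  phi_33 = [rho(3) - phi_21 rho(2) - phi_22 rho(1)] / [1 - phi_21 rho(1) - phi_22 rho(2)]
    numerator   = -0.1026 - (-0.007938)(0.333) - (0.332906)(-0.0119) = -0.09599493
    denominator = 1 - (-0.007938)(-0.0119) - (0.332906)(0.333) = 0.88904799
  phi_33 = -0.09599493 / 0.88904799 = -0.108.
Therefore phi_{33} = -0.1080.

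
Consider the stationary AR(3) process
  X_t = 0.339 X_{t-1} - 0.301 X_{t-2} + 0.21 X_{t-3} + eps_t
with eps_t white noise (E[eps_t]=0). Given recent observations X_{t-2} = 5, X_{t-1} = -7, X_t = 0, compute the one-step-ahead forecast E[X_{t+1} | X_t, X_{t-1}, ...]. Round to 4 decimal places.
E[X_{t+1} \mid \mathcal F_t] = 3.1570

For an AR(p) model X_t = c + sum_i phi_i X_{t-i} + eps_t, the
one-step-ahead conditional mean is
  E[X_{t+1} | X_t, ...] = c + sum_i phi_i X_{t+1-i}.
Substitute known values:
  E[X_{t+1} | ...] = (0.339) * (0) + (-0.301) * (-7) + (0.21) * (5)
                   = 3.1570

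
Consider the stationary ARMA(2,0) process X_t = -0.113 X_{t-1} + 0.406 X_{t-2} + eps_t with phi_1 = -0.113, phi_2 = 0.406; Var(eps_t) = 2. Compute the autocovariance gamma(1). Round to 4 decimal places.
\gamma(1) = -0.4727

Multiply the model equation by X_{t-k} and take expectations. With theta_0 = psi_0 = 1 and psi_j the MA(infinity) weights, this gives
  gamma(k) - sum_i phi_i gamma(k-i) = c_k,
  c_k = sigma^2 * sum_{j=k..q} theta_j psi_{j-k}   (c_k = 0 for k > q),
using gamma(-m) = gamma(m).
Pure AR (q = 0): c_0 = sigma^2 = 2, c_k = 0 for k >= 1.
Equations for k = 0, 1, 2 (AR order 2, c_2 = 0):
  (E0) gamma(0) = phi_1 gamma(1) + phi_2 gamma(2) + c_0
  (E1) gamma(1) = phi_1 gamma(0) + phi_2 gamma(1) + c_1
  (E2) gamma(2) = phi_1 gamma(1) + phi_2 gamma(0)
From (E1): gamma(1) = A gamma(0) + B with
  A = phi_1 / (1 - phi_2) = -0.113 / 0.594 = -0.190236,   B = c_1 / (1 - phi_2) = 0 / 0.594 = 0.
Insert (E2) into (E0): gamma(0) (1 - phi_2^2) = phi_1 (1 + phi_2) gamma(1) + c_0.
  phi_1 (1 + phi_2) = (-0.113)(1.406) = -0.158878,   1 - phi_2^2 = 0.835164.
Replace gamma(1) by A gamma(0) + B and collect gamma(0):
  gamma(0) [0.835164 - (-0.158878)(-0.190236)] = c_0 = 2
  gamma(0) * 0.80494 = 2
  gamma(0) = 2 / 0.80494 = 2.484658.
  gamma(1) = A gamma(0) = (-0.190236)(2.484658) = -0.472671.
Therefore gamma(1) = -0.4727 (to 4 decimal places).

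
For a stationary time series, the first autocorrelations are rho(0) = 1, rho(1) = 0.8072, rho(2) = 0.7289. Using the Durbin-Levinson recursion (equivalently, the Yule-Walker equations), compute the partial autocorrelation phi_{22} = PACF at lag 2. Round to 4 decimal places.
\phi_{22} = 0.2219

The PACF at lag k is phi_{kk}, the last component of the solution
to the Yule-Walker system G_k phi = r_k where
  (G_k)_{ij} = rho(|i - j|), (r_k)_i = rho(i), i,j = 1..k.
Equivalently, Durbin-Levinson gives phi_{kk} iteratively:
  phi_{11} = rho(1)
  phi_{kk} = [rho(k) - sum_{j=1..k-1} phi_{k-1,j} rho(k-j)]
            / [1 - sum_{j=1..k-1} phi_{k-1,j} rho(j)],
  phi_{k,j} = phi_{k-1,j} - phi_{kk} phi_{k-1,k-j},  j = 1..k-1.
Step k = 1:
  phi_11 = rho(1) = 0.8072.
Step k = 2:
  phi_22 = [rho(2) - phi_11 rho(1)] / [1 - phi_11 rho(1)] = [0.7289 - (0.8072)(0.8072)] / [1 - (0.8072)(0.8072)]
         = 0.07732816 / 0.34842816 = 0.2219.
Therefore phi_{22} = 0.2219.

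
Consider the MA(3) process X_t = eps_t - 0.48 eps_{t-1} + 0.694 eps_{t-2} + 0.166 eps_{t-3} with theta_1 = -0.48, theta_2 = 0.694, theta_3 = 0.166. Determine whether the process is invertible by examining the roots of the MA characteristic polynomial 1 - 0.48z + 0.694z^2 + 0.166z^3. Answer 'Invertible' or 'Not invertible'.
\text{Invertible}

The MA(q) characteristic polynomial is P(z) = 1 - 0.48z + 0.694z^2 + 0.166z^3.
Invertibility requires all roots to lie outside the unit circle, i.e. |z| > 1 for every root.
Degree 3: look for a simple real root z0 first, then factor out (1 - z/z0) and solve the remaining quadratic.
Testing z0 = -5: P(-5) = 1 + (-0.48)(-5) + (0.694)(-5)^2 + (0.166)(-5)^3
  = 1 + (2.4) + (17.35) + (-20.75) = 0.  So z_0 = -5 is a root, |z_0| = 5.
Divide out the factor (1 + 0.2 z) = (1 - z/z0) (since 1/z0 = -0.2):
  P(z) = (1 + 0.2 z)(1 + (-0.68) z + (0.83) z^2)
  [check: z-coef -0.68 - (-0.2) = -0.48; z^2-coef 0.83 - (-0.2)(-0.68) = 0.694; z^3-coef -(-0.2)(0.83) = 0.166.]
Remaining roots from the quadratic factor 1 + (-0.68) z + (0.83) z^2:
  Set 1 + (-0.68) z + (0.83) z^2 = 0, i.e. a z^2 + b z + c = 0 with a = 0.83, b = -0.68, c = 1.
  Discriminant D = b^2 - 4ac = (-0.68)^2 - 4*(0.83)*1 = 0.4624 - (3.32) = -2.8576.
  D < 0, so the roots are the complex-conjugate pair z = (-b +/- i sqrt(-D)) / (2a) = 0.4096 +/- 1.0183i.
  For a conjugate pair |z|^2 = z * conj(z) = (product of roots) = c/a = 1/(0.83) = 1.204819, so |z| = sqrt(1.204819) = 1.0976 for both roots.
Moduli of all roots: 5.0000, 1.0976, 1.0976.
All moduli strictly greater than 1? Yes.
Verdict: Invertible.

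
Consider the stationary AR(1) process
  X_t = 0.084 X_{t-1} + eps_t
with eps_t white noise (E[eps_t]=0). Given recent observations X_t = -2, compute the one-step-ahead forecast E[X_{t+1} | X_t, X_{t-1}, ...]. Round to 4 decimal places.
E[X_{t+1} \mid \mathcal F_t] = -0.1680

For an AR(p) model X_t = c + sum_i phi_i X_{t-i} + eps_t, the
one-step-ahead conditional mean is
  E[X_{t+1} | X_t, ...] = c + sum_i phi_i X_{t+1-i}.
Substitute known values:
  E[X_{t+1} | ...] = (0.084) * (-2)
                   = -0.1680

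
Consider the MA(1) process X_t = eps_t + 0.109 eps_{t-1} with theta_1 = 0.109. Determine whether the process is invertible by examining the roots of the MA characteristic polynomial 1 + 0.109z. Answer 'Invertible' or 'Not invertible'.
\text{Invertible}

The MA(q) characteristic polynomial is P(z) = 1 + 0.109z.
Invertibility requires all roots to lie outside the unit circle, i.e. |z| > 1 for every root.
This is linear in z: 1 + (0.109) z = 0  =>  z = -1/(0.109) = -9.174312,  |z| = 9.174312.
Moduli of all roots: 9.1743.
All moduli strictly greater than 1? Yes.
Verdict: Invertible.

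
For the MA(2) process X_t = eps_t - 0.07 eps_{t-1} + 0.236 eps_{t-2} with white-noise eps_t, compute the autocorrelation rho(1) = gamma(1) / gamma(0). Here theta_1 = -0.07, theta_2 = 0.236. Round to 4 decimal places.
\rho(1) = -0.0816

For an MA(q) process with theta_0 = 1, the autocovariance is
  gamma(k) = sigma^2 * sum_{i=0..q-k} theta_i * theta_{i+k},
and rho(k) = gamma(k) / gamma(0). Sigma^2 cancels.
  numerator   = (1)*(-0.07) + (-0.07)*(0.236) = -0.08652.
  denominator = (1)^2 + (-0.07)^2 + (0.236)^2 = 1.060596.
  rho(1) = -0.08652 / 1.060596 = -0.0816.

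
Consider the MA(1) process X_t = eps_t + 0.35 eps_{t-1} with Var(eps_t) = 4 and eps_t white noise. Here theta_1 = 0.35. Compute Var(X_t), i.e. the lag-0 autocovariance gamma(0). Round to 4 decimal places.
\gamma(0) = 4.4900

For an MA(q) process X_t = eps_t + sum_i theta_i eps_{t-i} with
Var(eps_t) = sigma^2, the variance is
  gamma(0) = sigma^2 * (1 + sum_i theta_i^2).
  sum_i theta_i^2 = (0.35)^2 = 0.1225.
  gamma(0) = 4 * (1 + 0.1225) = 4 * 1.1225 = 4.49, which rounds to 4.4900.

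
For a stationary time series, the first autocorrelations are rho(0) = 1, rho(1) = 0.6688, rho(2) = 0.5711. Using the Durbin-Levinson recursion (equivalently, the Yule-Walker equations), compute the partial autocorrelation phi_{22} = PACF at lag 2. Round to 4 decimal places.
\phi_{22} = 0.2240

The PACF at lag k is phi_{kk}, the last component of the solution
to the Yule-Walker system G_k phi = r_k where
  (G_k)_{ij} = rho(|i - j|), (r_k)_i = rho(i), i,j = 1..k.
Equivalently, Durbin-Levinson gives phi_{kk} iteratively:
  phi_{11} = rho(1)
  phi_{kk} = [rho(k) - sum_{j=1..k-1} phi_{k-1,j} rho(k-j)]
            / [1 - sum_{j=1..k-1} phi_{k-1,j} rho(j)],
  phi_{k,j} = phi_{k-1,j} - phi_{kk} phi_{k-1,k-j},  j = 1..k-1.
Step k = 1:
  phi_11 = rho(1) = 0.6688.
Step k = 2:
  phi_22 = [rho(2) - phi_11 rho(1)] / [1 - phi_11 rho(1)] = [0.5711 - (0.6688)(0.6688)] / [1 - (0.6688)(0.6688)]
         = 0.12380656 / 0.55270656 = 0.224.
Therefore phi_{22} = 0.2240.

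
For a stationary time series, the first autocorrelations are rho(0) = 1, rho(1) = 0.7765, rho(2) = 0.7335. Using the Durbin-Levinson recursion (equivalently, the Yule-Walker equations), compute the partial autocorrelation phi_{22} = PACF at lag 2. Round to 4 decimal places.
\phi_{22} = 0.3288

The PACF at lag k is phi_{kk}, the last component of the solution
to the Yule-Walker system G_k phi = r_k where
  (G_k)_{ij} = rho(|i - j|), (r_k)_i = rho(i), i,j = 1..k.
Equivalently, Durbin-Levinson gives phi_{kk} iteratively:
  phi_{11} = rho(1)
  phi_{kk} = [rho(k) - sum_{j=1..k-1} phi_{k-1,j} rho(k-j)]
            / [1 - sum_{j=1..k-1} phi_{k-1,j} rho(j)],
  phi_{k,j} = phi_{k-1,j} - phi_{kk} phi_{k-1,k-j},  j = 1..k-1.
Step k = 1:
  phi_11 = rho(1) = 0.7765.
Step k = 2:
  phi_22 = [rho(2) - phi_11 rho(1)] / [1 - phi_11 rho(1)] = [0.7335 - (0.7765)(0.7765)] / [1 - (0.7765)(0.7765)]
         = 0.13054775 / 0.39704775 = 0.3288.
Therefore phi_{22} = 0.3288.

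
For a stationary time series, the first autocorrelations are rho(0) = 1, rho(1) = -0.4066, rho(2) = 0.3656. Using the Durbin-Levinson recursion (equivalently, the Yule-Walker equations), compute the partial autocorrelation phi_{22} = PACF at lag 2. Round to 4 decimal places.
\phi_{22} = 0.2399

The PACF at lag k is phi_{kk}, the last component of the solution
to the Yule-Walker system G_k phi = r_k where
  (G_k)_{ij} = rho(|i - j|), (r_k)_i = rho(i), i,j = 1..k.
Equivalently, Durbin-Levinson gives phi_{kk} iteratively:
  phi_{11} = rho(1)
  phi_{kk} = [rho(k) - sum_{j=1..k-1} phi_{k-1,j} rho(k-j)]
            / [1 - sum_{j=1..k-1} phi_{k-1,j} rho(j)],
  phi_{k,j} = phi_{k-1,j} - phi_{kk} phi_{k-1,k-j},  j = 1..k-1.
Step k = 1:
  phi_11 = rho(1) = -0.4066.
Step k = 2:
  phi_22 = [rho(2) - phi_11 rho(1)] / [1 - phi_11 rho(1)] = [0.3656 - (-0.4066)(-0.4066)] / [1 - (-0.4066)(-0.4066)]
         = 0.20027644 / 0.83467644 = 0.2399.
Therefore phi_{22} = 0.2399.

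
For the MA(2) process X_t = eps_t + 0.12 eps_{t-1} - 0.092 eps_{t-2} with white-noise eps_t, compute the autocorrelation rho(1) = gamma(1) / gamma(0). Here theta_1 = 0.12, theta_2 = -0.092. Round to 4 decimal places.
\rho(1) = 0.1065

For an MA(q) process with theta_0 = 1, the autocovariance is
  gamma(k) = sigma^2 * sum_{i=0..q-k} theta_i * theta_{i+k},
and rho(k) = gamma(k) / gamma(0). Sigma^2 cancels.
  numerator   = (1)*(0.12) + (0.12)*(-0.092) = 0.10896.
  denominator = (1)^2 + (0.12)^2 + (-0.092)^2 = 1.022864.
  rho(1) = 0.10896 / 1.022864 = 0.1065.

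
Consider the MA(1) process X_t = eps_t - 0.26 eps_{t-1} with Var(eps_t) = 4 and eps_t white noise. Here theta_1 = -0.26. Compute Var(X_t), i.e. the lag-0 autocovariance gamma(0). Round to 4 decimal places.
\gamma(0) = 4.2704

For an MA(q) process X_t = eps_t + sum_i theta_i eps_{t-i} with
Var(eps_t) = sigma^2, the variance is
  gamma(0) = sigma^2 * (1 + sum_i theta_i^2).
  sum_i theta_i^2 = (-0.26)^2 = 0.0676.
  gamma(0) = 4 * (1 + 0.0676) = 4 * 1.0676 = 4.2704.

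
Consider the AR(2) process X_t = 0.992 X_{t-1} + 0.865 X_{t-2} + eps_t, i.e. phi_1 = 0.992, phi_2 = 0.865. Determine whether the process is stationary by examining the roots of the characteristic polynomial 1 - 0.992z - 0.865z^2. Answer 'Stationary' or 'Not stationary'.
\text{Not stationary}

The AR(p) characteristic polynomial is P(z) = 1 - 0.992z - 0.865z^2.
Stationarity requires all roots to lie outside the unit circle, i.e. |z| > 1 for every root.
Set 1 + (-0.992) z + (-0.865) z^2 = 0, i.e. a z^2 + b z + c = 0 with a = -0.865, b = -0.992, c = 1.
Discriminant D = b^2 - 4ac = (-0.992)^2 - 4*(-0.865)*1 = 0.984064 - (-3.46) = 4.444064.
D >= 0, so the roots are real: z = (-b +/- sqrt(D)) / (2a) = (0.992 +/- 2.108095) / (-1.73).
  z_1 = (0.992 + 2.108095) / (-1.73) = -1.792,   |z_1| = 1.792.
  z_2 = (0.992 - 2.108095) / (-1.73) = 0.6451,   |z_2| = 0.6451.
Moduli of all roots: 1.7920, 0.6451.
All moduli strictly greater than 1? No.
Verdict: Not stationary.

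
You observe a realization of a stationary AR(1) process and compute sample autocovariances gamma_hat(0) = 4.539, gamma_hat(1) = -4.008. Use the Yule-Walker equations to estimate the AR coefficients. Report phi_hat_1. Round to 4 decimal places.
\hat\phi_{1} = -0.8830

The Yule-Walker equations for an AR(p) process read, in matrix form,
  Gamma_p phi = r_p,   with   (Gamma_p)_{ij} = gamma(|i - j|),
                       (r_p)_i = gamma(i),   i,j = 1..p.
Substitute the sample gammas (Toeplitz matrix and right-hand side of size 1):
  Gamma_p = [[4.539]]
  r_p     = [-4.008]
With p = 1 this is the single equation gamma(0) phi_1 = gamma(1):
  phi_hat_1 = gamma(1) / gamma(0) = -4.008 / 4.539 = -0.8830.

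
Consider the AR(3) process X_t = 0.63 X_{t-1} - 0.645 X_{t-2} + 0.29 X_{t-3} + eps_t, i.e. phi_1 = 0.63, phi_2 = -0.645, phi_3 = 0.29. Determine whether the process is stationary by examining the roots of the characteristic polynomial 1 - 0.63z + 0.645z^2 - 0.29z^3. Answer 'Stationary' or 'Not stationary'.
\text{Stationary}

The AR(p) characteristic polynomial is P(z) = 1 - 0.63z + 0.645z^2 - 0.29z^3.
Stationarity requires all roots to lie outside the unit circle, i.e. |z| > 1 for every root.
Degree 3: look for a simple real root z0 first, then factor out (1 - z/z0) and solve the remaining quadratic.
Testing z0 = 2: P(2) = 1 + (-0.63)(2) + (0.645)(2)^2 + (-0.29)(2)^3
  = 1 + (-1.26) + (2.58) + (-2.32) = 0.  So z_0 = 2 is a root, |z_0| = 2.
Divide out the factor (1 - 0.5 z) = (1 - z/z0) (since 1/z0 = 0.5):
  P(z) = (1 - 0.5 z)(1 + (-0.13) z + (0.58) z^2)
  [check: z-coef -0.13 - (0.5) = -0.63; z^2-coef 0.58 - (0.5)(-0.13) = 0.645; z^3-coef -(0.5)(0.58) = -0.29.]
Remaining roots from the quadratic factor 1 + (-0.13) z + (0.58) z^2:
  Set 1 + (-0.13) z + (0.58) z^2 = 0, i.e. a z^2 + b z + c = 0 with a = 0.58, b = -0.13, c = 1.
  Discriminant D = b^2 - 4ac = (-0.13)^2 - 4*(0.58)*1 = 0.0169 - (2.32) = -2.3031.
  D < 0, so the roots are the complex-conjugate pair z = (-b +/- i sqrt(-D)) / (2a) = 0.1121 +/- 1.3083i.
  For a conjugate pair |z|^2 = z * conj(z) = (product of roots) = c/a = 1/(0.58) = 1.724138, so |z| = sqrt(1.724138) = 1.3131 for both roots.
Moduli of all roots: 2.0000, 1.3131, 1.3131.
All moduli strictly greater than 1? Yes.
Verdict: Stationary.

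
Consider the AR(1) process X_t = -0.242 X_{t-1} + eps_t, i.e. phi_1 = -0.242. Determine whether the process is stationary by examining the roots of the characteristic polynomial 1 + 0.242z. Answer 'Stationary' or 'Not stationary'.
\text{Stationary}

The AR(p) characteristic polynomial is P(z) = 1 + 0.242z.
Stationarity requires all roots to lie outside the unit circle, i.e. |z| > 1 for every root.
This is linear in z: 1 + (0.242) z = 0  =>  z = -1/(0.242) = -4.132231,  |z| = 4.132231.
Moduli of all roots: 4.1322.
All moduli strictly greater than 1? Yes.
Verdict: Stationary.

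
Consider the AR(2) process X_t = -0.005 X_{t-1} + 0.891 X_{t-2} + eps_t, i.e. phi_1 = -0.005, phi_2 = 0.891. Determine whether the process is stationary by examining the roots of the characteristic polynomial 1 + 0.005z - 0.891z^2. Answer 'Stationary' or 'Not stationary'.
\text{Stationary}

The AR(p) characteristic polynomial is P(z) = 1 + 0.005z - 0.891z^2.
Stationarity requires all roots to lie outside the unit circle, i.e. |z| > 1 for every root.
Set 1 + (0.005) z + (-0.891) z^2 = 0, i.e. a z^2 + b z + c = 0 with a = -0.891, b = 0.005, c = 1.
Discriminant D = b^2 - 4ac = (0.005)^2 - 4*(-0.891)*1 = 0.000025 - (-3.564) = 3.564025.
D >= 0, so the roots are real: z = (-b +/- sqrt(D)) / (2a) = (-0.005 +/- 1.887863) / (-1.782).
  z_1 = (-0.005 + 1.887863) / (-1.782) = -1.0566,   |z_1| = 1.0566.
  z_2 = (-0.005 - 1.887863) / (-1.782) = 1.0622,   |z_2| = 1.0622.
Moduli of all roots: 1.0566, 1.0622.
All moduli strictly greater than 1? Yes.
Verdict: Stationary.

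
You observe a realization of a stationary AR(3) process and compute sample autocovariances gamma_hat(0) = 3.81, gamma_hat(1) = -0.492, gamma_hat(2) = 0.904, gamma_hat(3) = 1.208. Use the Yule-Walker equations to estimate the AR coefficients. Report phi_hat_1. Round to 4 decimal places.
\hat\phi_{1} = -0.1890

The Yule-Walker equations for an AR(p) process read, in matrix form,
  Gamma_p phi = r_p,   with   (Gamma_p)_{ij} = gamma(|i - j|),
                       (r_p)_i = gamma(i),   i,j = 1..p.
Substitute the sample gammas (Toeplitz matrix and right-hand side of size 3):
  Gamma_p = [[3.81, -0.492, 0.904], [-0.492, 3.81, -0.492], [0.904, -0.492, 3.81]]
  r_p     = [-0.492, 0.904, 1.208]
Written out (R1..R3):
  (R1) 3.81 phi_1 - 0.492 phi_2 + 0.904 phi_3 = -0.492
  (R2) -0.492 phi_1 + 3.81 phi_2 - 0.492 phi_3 = 0.904
  (R3) 0.904 phi_1 - 0.492 phi_2 + 3.81 phi_3 = 1.208
Gaussian elimination:
  R2 <- R2 - (-0.492/3.81) R1 = R2 - (-0.129134) R1:  3.746466 phi_2 - 0.375263 phi_3 = 0.840466
  R3 <- R3 - (0.904/3.81) R1 = R3 - (0.23727) R1:  -0.375263 phi_2 + 3.595508 phi_3 = 1.324737
  R3 <- R3 - (-0.375263/3.746466) R2 = R3 - (-0.100165) R2:  3.55792 phi_3 = 1.408922
Back-substitution:
  phi_hat_3 = 1.408922 / 3.55792 = 0.395996
  phi_hat_2 = (0.840466 - (-0.375263)(0.395996)) / 3.746466 = 0.264
  phi_hat_1 = (-0.492 - (-0.492)(0.264) - (0.904)(0.395996)) / 3.81 = -0.189001
So phi_hat = [-0.1890, 0.2640, 0.3960].
Therefore phi_hat_1 = -0.1890.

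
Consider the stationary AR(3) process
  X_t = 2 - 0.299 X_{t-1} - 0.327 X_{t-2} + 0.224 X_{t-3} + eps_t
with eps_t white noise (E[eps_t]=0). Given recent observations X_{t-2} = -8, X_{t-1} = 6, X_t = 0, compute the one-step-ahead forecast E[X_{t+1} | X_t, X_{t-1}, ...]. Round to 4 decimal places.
E[X_{t+1} \mid \mathcal F_t] = -1.7540

For an AR(p) model X_t = c + sum_i phi_i X_{t-i} + eps_t, the
one-step-ahead conditional mean is
  E[X_{t+1} | X_t, ...] = c + sum_i phi_i X_{t+1-i}.
Substitute known values:
  E[X_{t+1} | ...] = 2 + (-0.299) * (0) + (-0.327) * (6) + (0.224) * (-8)
                   = -1.7540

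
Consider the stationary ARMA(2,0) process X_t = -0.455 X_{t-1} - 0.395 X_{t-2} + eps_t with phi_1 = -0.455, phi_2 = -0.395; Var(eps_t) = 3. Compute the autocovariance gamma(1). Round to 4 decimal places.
\gamma(1) = -1.2974

Multiply the model equation by X_{t-k} and take expectations. With theta_0 = psi_0 = 1 and psi_j the MA(infinity) weights, this gives
  gamma(k) - sum_i phi_i gamma(k-i) = c_k,
  c_k = sigma^2 * sum_{j=k..q} theta_j psi_{j-k}   (c_k = 0 for k > q),
using gamma(-m) = gamma(m).
Pure AR (q = 0): c_0 = sigma^2 = 3, c_k = 0 for k >= 1.
Equations for k = 0, 1, 2 (AR order 2, c_2 = 0):
  (E0) gamma(0) = phi_1 gamma(1) + phi_2 gamma(2) + c_0
  (E1) gamma(1) = phi_1 gamma(0) + phi_2 gamma(1) + c_1
  (E2) gamma(2) = phi_1 gamma(1) + phi_2 gamma(0)
From (E1): gamma(1) = A gamma(0) + B with
  A = phi_1 / (1 - phi_2) = -0.455 / 1.395 = -0.326165,   B = c_1 / (1 - phi_2) = 0 / 1.395 = 0.
Insert (E2) into (E0): gamma(0) (1 - phi_2^2) = phi_1 (1 + phi_2) gamma(1) + c_0.
  phi_1 (1 + phi_2) = (-0.455)(0.605) = -0.275275,   1 - phi_2^2 = 0.843975.
Replace gamma(1) by A gamma(0) + B and collect gamma(0):
  gamma(0) [0.843975 - (-0.275275)(-0.326165)] = c_0 = 3
  gamma(0) * 0.75419 = 3
  gamma(0) = 3 / 0.75419 = 3.977778.
  gamma(1) = A gamma(0) = (-0.326165)(3.977778) = -1.297411.
Therefore gamma(1) = -1.2974 (to 4 decimal places).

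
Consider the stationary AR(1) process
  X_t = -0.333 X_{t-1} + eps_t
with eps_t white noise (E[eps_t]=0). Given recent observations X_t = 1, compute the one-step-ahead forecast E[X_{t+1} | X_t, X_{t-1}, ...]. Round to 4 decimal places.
E[X_{t+1} \mid \mathcal F_t] = -0.3330

For an AR(p) model X_t = c + sum_i phi_i X_{t-i} + eps_t, the
one-step-ahead conditional mean is
  E[X_{t+1} | X_t, ...] = c + sum_i phi_i X_{t+1-i}.
Substitute known values:
  E[X_{t+1} | ...] = (-0.333) * (1)
                   = -0.3330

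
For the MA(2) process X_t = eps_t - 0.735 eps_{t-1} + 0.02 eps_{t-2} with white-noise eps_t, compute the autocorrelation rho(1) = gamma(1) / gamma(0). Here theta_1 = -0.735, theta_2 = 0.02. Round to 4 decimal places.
\rho(1) = -0.4866

For an MA(q) process with theta_0 = 1, the autocovariance is
  gamma(k) = sigma^2 * sum_{i=0..q-k} theta_i * theta_{i+k},
and rho(k) = gamma(k) / gamma(0). Sigma^2 cancels.
  numerator   = (1)*(-0.735) + (-0.735)*(0.02) = -0.7497.
  denominator = (1)^2 + (-0.735)^2 + (0.02)^2 = 1.540625.
  rho(1) = -0.7497 / 1.540625 = -0.4866.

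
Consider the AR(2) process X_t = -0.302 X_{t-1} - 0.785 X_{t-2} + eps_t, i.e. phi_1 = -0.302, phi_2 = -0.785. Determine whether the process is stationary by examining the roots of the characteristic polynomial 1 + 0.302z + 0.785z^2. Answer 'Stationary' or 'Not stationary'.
\text{Stationary}

The AR(p) characteristic polynomial is P(z) = 1 + 0.302z + 0.785z^2.
Stationarity requires all roots to lie outside the unit circle, i.e. |z| > 1 for every root.
Set 1 + (0.302) z + (0.785) z^2 = 0, i.e. a z^2 + b z + c = 0 with a = 0.785, b = 0.302, c = 1.
Discriminant D = b^2 - 4ac = (0.302)^2 - 4*(0.785)*1 = 0.091204 - (3.14) = -3.048796.
D < 0, so the roots are the complex-conjugate pair z = (-b +/- i sqrt(-D)) / (2a) = -0.1924 +/- 1.1122i.
For a conjugate pair |z|^2 = z * conj(z) = (product of roots) = c/a = 1/(0.785) = 1.273885, so |z| = sqrt(1.273885) = 1.1287 for both roots.
Moduli of all roots: 1.1287, 1.1287.
All moduli strictly greater than 1? Yes.
Verdict: Stationary.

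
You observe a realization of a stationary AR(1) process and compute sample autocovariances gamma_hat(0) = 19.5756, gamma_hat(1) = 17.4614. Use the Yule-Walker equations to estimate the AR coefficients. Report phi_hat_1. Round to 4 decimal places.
\hat\phi_{1} = 0.8920

The Yule-Walker equations for an AR(p) process read, in matrix form,
  Gamma_p phi = r_p,   with   (Gamma_p)_{ij} = gamma(|i - j|),
                       (r_p)_i = gamma(i),   i,j = 1..p.
Substitute the sample gammas (Toeplitz matrix and right-hand side of size 1):
  Gamma_p = [[19.5756]]
  r_p     = [17.4614]
With p = 1 this is the single equation gamma(0) phi_1 = gamma(1):
  phi_hat_1 = gamma(1) / gamma(0) = 17.4614 / 19.5756 = 0.8920.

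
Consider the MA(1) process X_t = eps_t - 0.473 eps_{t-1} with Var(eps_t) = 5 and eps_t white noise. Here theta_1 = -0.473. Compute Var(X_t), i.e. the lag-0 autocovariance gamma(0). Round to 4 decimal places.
\gamma(0) = 6.1186

For an MA(q) process X_t = eps_t + sum_i theta_i eps_{t-i} with
Var(eps_t) = sigma^2, the variance is
  gamma(0) = sigma^2 * (1 + sum_i theta_i^2).
  sum_i theta_i^2 = (-0.473)^2 = 0.223729.
  gamma(0) = 5 * (1 + 0.223729) = 5 * 1.223729 = 6.118645, which rounds to 6.1186.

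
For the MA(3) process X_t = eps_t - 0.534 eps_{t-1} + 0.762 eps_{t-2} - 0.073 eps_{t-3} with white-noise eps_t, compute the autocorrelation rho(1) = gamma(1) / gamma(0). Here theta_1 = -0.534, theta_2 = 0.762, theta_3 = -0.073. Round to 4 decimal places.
\rho(1) = -0.5326

For an MA(q) process with theta_0 = 1, the autocovariance is
  gamma(k) = sigma^2 * sum_{i=0..q-k} theta_i * theta_{i+k},
and rho(k) = gamma(k) / gamma(0). Sigma^2 cancels.
  numerator   = (1)*(-0.534) + (-0.534)*(0.762) + (0.762)*(-0.073) = -0.996534.
  denominator = (1)^2 + (-0.534)^2 + (0.762)^2 + (-0.073)^2 = 1.871129.
  rho(1) = -0.996534 / 1.871129 = -0.5326.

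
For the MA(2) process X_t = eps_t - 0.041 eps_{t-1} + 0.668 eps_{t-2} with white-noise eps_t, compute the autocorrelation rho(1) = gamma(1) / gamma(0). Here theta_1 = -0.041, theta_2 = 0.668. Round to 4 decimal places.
\rho(1) = -0.0472

For an MA(q) process with theta_0 = 1, the autocovariance is
  gamma(k) = sigma^2 * sum_{i=0..q-k} theta_i * theta_{i+k},
and rho(k) = gamma(k) / gamma(0). Sigma^2 cancels.
  numerator   = (1)*(-0.041) + (-0.041)*(0.668) = -0.068388.
  denominator = (1)^2 + (-0.041)^2 + (0.668)^2 = 1.447905.
  rho(1) = -0.068388 / 1.447905 = -0.0472.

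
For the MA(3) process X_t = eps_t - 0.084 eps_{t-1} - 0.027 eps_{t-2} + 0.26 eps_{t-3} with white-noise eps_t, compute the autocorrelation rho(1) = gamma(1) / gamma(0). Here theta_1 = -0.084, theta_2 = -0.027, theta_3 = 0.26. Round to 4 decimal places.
\rho(1) = -0.0825

For an MA(q) process with theta_0 = 1, the autocovariance is
  gamma(k) = sigma^2 * sum_{i=0..q-k} theta_i * theta_{i+k},
and rho(k) = gamma(k) / gamma(0). Sigma^2 cancels.
  numerator   = (1)*(-0.084) + (-0.084)*(-0.027) + (-0.027)*(0.26) = -0.088752.
  denominator = (1)^2 + (-0.084)^2 + (-0.027)^2 + (0.26)^2 = 1.075385.
  rho(1) = -0.088752 / 1.075385 = -0.0825.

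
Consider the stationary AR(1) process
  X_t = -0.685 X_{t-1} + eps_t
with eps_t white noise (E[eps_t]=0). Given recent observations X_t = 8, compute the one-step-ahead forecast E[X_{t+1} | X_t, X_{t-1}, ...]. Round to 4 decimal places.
E[X_{t+1} \mid \mathcal F_t] = -5.4800

For an AR(p) model X_t = c + sum_i phi_i X_{t-i} + eps_t, the
one-step-ahead conditional mean is
  E[X_{t+1} | X_t, ...] = c + sum_i phi_i X_{t+1-i}.
Substitute known values:
  E[X_{t+1} | ...] = (-0.685) * (8)
                   = -5.4800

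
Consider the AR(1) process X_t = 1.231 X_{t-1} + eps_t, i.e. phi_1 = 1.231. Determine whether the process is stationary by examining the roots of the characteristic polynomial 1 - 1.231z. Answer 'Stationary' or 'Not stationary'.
\text{Not stationary}

The AR(p) characteristic polynomial is P(z) = 1 - 1.231z.
Stationarity requires all roots to lie outside the unit circle, i.e. |z| > 1 for every root.
This is linear in z: 1 + (-1.231) z = 0  =>  z = -1/(-1.231) = 0.812348,  |z| = 0.812348.
Moduli of all roots: 0.8123.
All moduli strictly greater than 1? No.
Verdict: Not stationary.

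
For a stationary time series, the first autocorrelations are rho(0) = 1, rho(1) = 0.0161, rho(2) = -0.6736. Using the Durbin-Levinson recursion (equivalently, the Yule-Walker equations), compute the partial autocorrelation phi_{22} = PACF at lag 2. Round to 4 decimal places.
\phi_{22} = -0.6740

The PACF at lag k is phi_{kk}, the last component of the solution
to the Yule-Walker system G_k phi = r_k where
  (G_k)_{ij} = rho(|i - j|), (r_k)_i = rho(i), i,j = 1..k.
Equivalently, Durbin-Levinson gives phi_{kk} iteratively:
  phi_{11} = rho(1)
  phi_{kk} = [rho(k) - sum_{j=1..k-1} phi_{k-1,j} rho(k-j)]
            / [1 - sum_{j=1..k-1} phi_{k-1,j} rho(j)],
  phi_{k,j} = phi_{k-1,j} - phi_{kk} phi_{k-1,k-j},  j = 1..k-1.
Step k = 1:
  phi_11 = rho(1) = 0.0161.
Step k = 2:
  phi_22 = [rho(2) - phi_11 rho(1)] / [1 - phi_11 rho(1)] = [-0.6736 - (0.0161)(0.0161)] / [1 - (0.0161)(0.0161)]
         = -0.67385921 / 0.99974079 = -0.674.
Therefore phi_{22} = -0.6740.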